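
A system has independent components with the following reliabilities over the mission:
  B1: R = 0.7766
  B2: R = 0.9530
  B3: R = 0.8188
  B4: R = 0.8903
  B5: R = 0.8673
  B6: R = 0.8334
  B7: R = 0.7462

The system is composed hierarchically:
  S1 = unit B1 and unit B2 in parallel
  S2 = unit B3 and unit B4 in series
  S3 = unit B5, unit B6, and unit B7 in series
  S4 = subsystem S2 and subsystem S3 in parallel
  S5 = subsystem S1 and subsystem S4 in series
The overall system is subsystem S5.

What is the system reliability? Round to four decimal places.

Parallel (B1 and B2): 1 − (1 − 0.776600)(1 − 0.953000) = 0.989500
Series (B3 and B4): 0.818800 × 0.890300 = 0.728978
Series (B5, B6, and B7): 0.867300 × 0.833400 × 0.746200 = 0.539359
Parallel ([0.728978] and [0.539359]): 1 − (1 − 0.728978)(1 − 0.539359) = 0.875156
Series ([0.989500] and [0.875156]): 0.989500 × 0.875156 = 0.8660

0.8660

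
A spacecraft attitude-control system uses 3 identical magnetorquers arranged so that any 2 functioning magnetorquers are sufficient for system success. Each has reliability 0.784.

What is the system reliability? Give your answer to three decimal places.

0.880

R = Σ_{i=2}^{3} C(3,i) p^i (1−p)^{3−i} with p = 0.784
C(3,2)·0.784^2·0.216^1 = 0.39830
C(3,3)·0.784^3·0.216^0 = 0.48189
Sum = 0.880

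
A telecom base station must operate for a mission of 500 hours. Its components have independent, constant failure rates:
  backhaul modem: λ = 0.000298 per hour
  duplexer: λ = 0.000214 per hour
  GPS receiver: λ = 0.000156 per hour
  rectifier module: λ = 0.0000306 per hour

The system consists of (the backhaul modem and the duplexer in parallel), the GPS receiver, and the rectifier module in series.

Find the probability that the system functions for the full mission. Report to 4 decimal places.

0.8981

R(backhaul modem) = exp(−0.000298 × 500) = 0.861569
R(duplexer) = exp(−0.000214 × 500) = 0.898526
R(GPS receiver) = exp(−0.000156 × 500) = 0.924964
R(rectifier module) = exp(−0.0000306 × 500) = 0.984816
Parallel (backhaul modem and duplexer): 1 − (1 − 0.861569)(1 − 0.898526) = 0.985953
Series ([0.985953], GPS receiver, and rectifier module): 0.985953 × 0.924964 × 0.984816 = 0.8981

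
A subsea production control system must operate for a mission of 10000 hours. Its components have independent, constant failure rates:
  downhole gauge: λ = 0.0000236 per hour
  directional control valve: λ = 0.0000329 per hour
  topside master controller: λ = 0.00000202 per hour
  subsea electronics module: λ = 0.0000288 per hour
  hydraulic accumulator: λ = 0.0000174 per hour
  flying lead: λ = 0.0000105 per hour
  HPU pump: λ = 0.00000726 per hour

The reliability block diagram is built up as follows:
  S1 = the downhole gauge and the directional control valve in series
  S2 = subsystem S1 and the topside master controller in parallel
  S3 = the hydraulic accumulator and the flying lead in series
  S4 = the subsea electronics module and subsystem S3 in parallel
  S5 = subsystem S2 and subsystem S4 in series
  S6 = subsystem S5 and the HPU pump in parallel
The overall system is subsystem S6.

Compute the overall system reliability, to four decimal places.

0.9952

R(downhole gauge) = exp(−0.0000236 × 10000) = 0.789781
R(directional control valve) = exp(−0.0000329 × 10000) = 0.719643
R(topside master controller) = exp(−0.00000202 × 10000) = 0.980003
R(subsea electronics module) = exp(−0.0000288 × 10000) = 0.749762
R(hydraulic accumulator) = exp(−0.0000174 × 10000) = 0.840297
R(flying lead) = exp(−0.0000105 × 10000) = 0.900325
R(HPU pump) = exp(−0.00000726 × 10000) = 0.929973
Series (downhole gauge and directional control valve): 0.789781 × 0.719643 = 0.568360
Parallel ([0.568360] and topside master controller): 1 − (1 − 0.568360)(1 − 0.980003) = 0.991368
Series (hydraulic accumulator and flying lead): 0.840297 × 0.900325 = 0.756540
Parallel (subsea electronics module and [0.756540]): 1 − (1 − 0.749762)(1 − 0.756540) = 0.939077
Series ([0.991368] and [0.939077]): 0.991368 × 0.939077 = 0.930971
Parallel ([0.930971] and HPU pump): 1 − (1 − 0.930971)(1 − 0.929973) = 0.9952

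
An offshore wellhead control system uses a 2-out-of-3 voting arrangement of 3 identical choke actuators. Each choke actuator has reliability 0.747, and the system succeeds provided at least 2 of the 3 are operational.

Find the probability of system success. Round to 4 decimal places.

R = Σ_{i=2}^{3} C(3,i) p^i (1−p)^{3−i} with p = 0.747
C(3,2)·0.747^2·0.253^1 = 0.423529
C(3,3)·0.747^3·0.253^0 = 0.416833
Sum = 0.8404

0.8404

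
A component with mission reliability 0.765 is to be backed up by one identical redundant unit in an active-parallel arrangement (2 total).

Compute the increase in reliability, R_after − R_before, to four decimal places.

0.1798

R_before = 0.765
R_after = 1 − (1 − 0.765)^2 = 0.9448
ΔR = 0.9448 − 0.765 = 0.1798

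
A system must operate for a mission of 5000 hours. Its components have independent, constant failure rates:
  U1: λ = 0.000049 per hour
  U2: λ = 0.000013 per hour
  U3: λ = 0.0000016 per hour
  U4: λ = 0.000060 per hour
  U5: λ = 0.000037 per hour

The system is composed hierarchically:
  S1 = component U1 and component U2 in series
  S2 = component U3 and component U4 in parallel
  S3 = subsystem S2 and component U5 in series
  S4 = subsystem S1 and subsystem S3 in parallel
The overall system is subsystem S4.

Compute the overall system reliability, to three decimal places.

R(U1) = exp(−0.000049 × 5000) = 0.78270
R(U2) = exp(−0.000013 × 5000) = 0.93707
R(U3) = exp(−0.0000016 × 5000) = 0.99203
R(U4) = exp(−0.000060 × 5000) = 0.74082
R(U5) = exp(−0.000037 × 5000) = 0.83110
Series (U1 and U2): 0.78270 × 0.93707 = 0.73344
Parallel (U3 and U4): 1 − (1 − 0.99203)(1 − 0.74082) = 0.99793
Series ([0.99793] and U5): 0.99793 × 0.83110 = 0.82938
Parallel ([0.73344] and [0.82938]): 1 − (1 − 0.73344)(1 − 0.82938) = 0.955

0.955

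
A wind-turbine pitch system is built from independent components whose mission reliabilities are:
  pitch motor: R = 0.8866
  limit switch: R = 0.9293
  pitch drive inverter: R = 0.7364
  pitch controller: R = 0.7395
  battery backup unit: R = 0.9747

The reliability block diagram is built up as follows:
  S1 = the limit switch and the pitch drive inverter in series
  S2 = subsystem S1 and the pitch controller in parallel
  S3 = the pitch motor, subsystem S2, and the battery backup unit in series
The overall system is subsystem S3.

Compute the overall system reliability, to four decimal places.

0.7931

Series (limit switch and pitch drive inverter): 0.929300 × 0.736400 = 0.684337
Parallel ([0.684337] and pitch controller): 1 − (1 − 0.684337)(1 − 0.739500) = 0.917770
Series (pitch motor, [0.917770], and battery backup unit): 0.886600 × 0.917770 × 0.974700 = 0.7931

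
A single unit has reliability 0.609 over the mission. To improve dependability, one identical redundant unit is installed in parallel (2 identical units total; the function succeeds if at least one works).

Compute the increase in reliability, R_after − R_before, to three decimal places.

R_before = 0.609
R_after = 1 − (1 − 0.609)^2 = 0.847
ΔR = 0.847 − 0.609 = 0.238

0.238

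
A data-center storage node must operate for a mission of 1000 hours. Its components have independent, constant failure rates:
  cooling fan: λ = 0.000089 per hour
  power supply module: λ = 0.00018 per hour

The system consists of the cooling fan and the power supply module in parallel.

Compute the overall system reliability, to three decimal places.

0.986

R(cooling fan) = exp(−0.000089 × 1000) = 0.91485
R(power supply module) = exp(−0.00018 × 1000) = 0.83527
Parallel (cooling fan and power supply module): 1 − (1 − 0.91485)(1 − 0.83527) = 0.986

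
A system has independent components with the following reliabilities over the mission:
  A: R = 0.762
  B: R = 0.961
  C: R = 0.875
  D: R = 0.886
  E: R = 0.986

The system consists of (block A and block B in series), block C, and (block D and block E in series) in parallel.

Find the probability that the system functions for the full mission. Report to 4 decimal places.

Series (A and B): 0.762000 × 0.961000 = 0.732282
Series (D and E): 0.886000 × 0.986000 = 0.873596
Parallel ([0.732282], C, and [0.873596]): 1 − (1 − 0.732282)(1 − 0.875000)(1 − 0.873596) = 0.9958

0.9958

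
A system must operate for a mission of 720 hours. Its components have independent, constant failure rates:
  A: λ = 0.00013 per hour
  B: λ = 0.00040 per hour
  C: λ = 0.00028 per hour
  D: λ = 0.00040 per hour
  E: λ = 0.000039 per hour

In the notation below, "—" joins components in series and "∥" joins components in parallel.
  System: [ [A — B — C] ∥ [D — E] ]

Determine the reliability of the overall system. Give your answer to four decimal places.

R(A) = exp(−0.00013 × 720) = 0.910647
R(B) = exp(−0.00040 × 720) = 0.749762
R(C) = exp(−0.00028 × 720) = 0.817422
R(D) = exp(−0.00040 × 720) = 0.749762
R(E) = exp(−0.000039 × 720) = 0.972311
Series (A, B, and C): 0.910647 × 0.749762 × 0.817422 = 0.558110
Series (D and E): 0.749762 × 0.972311 = 0.729002
Parallel ([0.558110] and [0.729002]): 1 − (1 − 0.558110)(1 − 0.729002) = 0.8802

0.8802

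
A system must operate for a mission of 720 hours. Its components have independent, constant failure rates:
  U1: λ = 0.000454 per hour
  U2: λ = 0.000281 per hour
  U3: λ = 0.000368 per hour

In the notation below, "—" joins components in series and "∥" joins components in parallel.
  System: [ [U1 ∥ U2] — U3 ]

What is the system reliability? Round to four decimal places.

R(U1) = exp(−0.000454 × 720) = 0.721170
R(U2) = exp(−0.000281 × 720) = 0.816833
R(U3) = exp(−0.000368 × 720) = 0.767237
Parallel (U1 and U2): 1 − (1 − 0.721170)(1 − 0.816833) = 0.948928
Series ([0.948928] and U3): 0.948928 × 0.767237 = 0.7281

0.7281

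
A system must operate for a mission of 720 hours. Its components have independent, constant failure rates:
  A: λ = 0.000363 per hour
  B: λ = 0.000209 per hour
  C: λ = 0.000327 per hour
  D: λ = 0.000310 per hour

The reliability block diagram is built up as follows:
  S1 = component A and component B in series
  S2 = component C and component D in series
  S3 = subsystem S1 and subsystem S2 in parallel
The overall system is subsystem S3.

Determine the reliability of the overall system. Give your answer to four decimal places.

0.8758

R(A) = exp(−0.000363 × 720) = 0.770004
R(B) = exp(−0.000209 × 720) = 0.860295
R(C) = exp(−0.000327 × 720) = 0.790223
R(D) = exp(−0.000310 × 720) = 0.799955
Series (A and B): 0.770004 × 0.860295 = 0.662431
Series (C and D): 0.790223 × 0.799955 = 0.632143
Parallel ([0.662431] and [0.632143]): 1 − (1 − 0.662431)(1 − 0.632143) = 0.8758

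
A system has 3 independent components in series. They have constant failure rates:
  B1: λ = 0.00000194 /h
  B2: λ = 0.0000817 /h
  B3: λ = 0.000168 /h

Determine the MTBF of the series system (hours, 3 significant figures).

Series of exponential components: λ_sys = Σ λ_i
λ_sys = 0.00000194 + 0.0000817 + 0.000168 = 2.5164e-04 /h
MTBF = 1 / λ_sys = 3970 h

3970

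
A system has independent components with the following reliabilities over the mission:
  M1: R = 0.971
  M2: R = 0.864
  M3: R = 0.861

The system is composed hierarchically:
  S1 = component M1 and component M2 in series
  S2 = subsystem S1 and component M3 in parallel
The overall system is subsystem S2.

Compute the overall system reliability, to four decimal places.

0.9776

Series (M1 and M2): 0.971000 × 0.864000 = 0.838944
Parallel ([0.838944] and M3): 1 − (1 − 0.838944)(1 − 0.861000) = 0.9776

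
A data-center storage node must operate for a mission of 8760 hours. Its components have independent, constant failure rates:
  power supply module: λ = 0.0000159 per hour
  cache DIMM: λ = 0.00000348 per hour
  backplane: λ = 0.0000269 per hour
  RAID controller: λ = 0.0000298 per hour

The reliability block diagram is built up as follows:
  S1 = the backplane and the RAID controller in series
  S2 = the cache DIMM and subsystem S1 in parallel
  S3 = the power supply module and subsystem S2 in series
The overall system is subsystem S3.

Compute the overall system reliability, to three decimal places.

R(power supply module) = exp(−0.0000159 × 8760) = 0.86998
R(cache DIMM) = exp(−0.00000348 × 8760) = 0.96998
R(backplane) = exp(−0.0000269 × 8760) = 0.79006
R(RAID controller) = exp(−0.0000298 × 8760) = 0.77024
Series (backplane and RAID controller): 0.79006 × 0.77024 = 0.60854
Parallel (cache DIMM and [0.60854]): 1 − (1 − 0.96998)(1 − 0.60854) = 0.98825
Series (power supply module and [0.98825]): 0.86998 × 0.98825 = 0.860

0.860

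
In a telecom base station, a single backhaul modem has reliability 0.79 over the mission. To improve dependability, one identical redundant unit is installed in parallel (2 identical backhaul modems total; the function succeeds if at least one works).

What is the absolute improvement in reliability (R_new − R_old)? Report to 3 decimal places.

R_before = 0.79
R_after = 1 − (1 − 0.79)^2 = 0.956
ΔR = 0.956 − 0.79 = 0.166

0.166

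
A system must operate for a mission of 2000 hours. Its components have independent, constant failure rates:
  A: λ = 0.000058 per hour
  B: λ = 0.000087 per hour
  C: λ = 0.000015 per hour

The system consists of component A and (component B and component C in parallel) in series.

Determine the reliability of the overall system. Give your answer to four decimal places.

0.8863

R(A) = exp(−0.000058 × 2000) = 0.890475
R(B) = exp(−0.000087 × 2000) = 0.840297
R(C) = exp(−0.000015 × 2000) = 0.970446
Parallel (B and C): 1 − (1 − 0.840297)(1 − 0.970446) = 0.995280
Series (A and [0.995280]): 0.890475 × 0.995280 = 0.8863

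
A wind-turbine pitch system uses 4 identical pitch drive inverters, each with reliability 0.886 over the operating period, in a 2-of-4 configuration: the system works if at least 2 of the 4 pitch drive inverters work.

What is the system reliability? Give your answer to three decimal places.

0.995

R = Σ_{i=2}^{4} C(4,i) p^i (1−p)^{4−i} with p = 0.886
C(4,2)·0.886^2·0.114^2 = 0.06121
C(4,3)·0.886^3·0.114^1 = 0.31715
C(4,4)·0.886^4·0.114^0 = 0.61622
Sum = 0.995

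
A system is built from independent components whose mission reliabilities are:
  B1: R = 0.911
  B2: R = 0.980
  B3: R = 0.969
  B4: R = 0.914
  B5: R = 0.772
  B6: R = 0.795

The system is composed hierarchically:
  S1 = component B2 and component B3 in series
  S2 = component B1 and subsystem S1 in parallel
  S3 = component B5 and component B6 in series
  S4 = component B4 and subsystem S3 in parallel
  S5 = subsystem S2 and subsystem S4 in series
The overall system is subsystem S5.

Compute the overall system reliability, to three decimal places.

Series (B2 and B3): 0.98000 × 0.96900 = 0.94962
Parallel (B1 and [0.94962]): 1 − (1 − 0.91100)(1 − 0.94962) = 0.99552
Series (B5 and B6): 0.77200 × 0.79500 = 0.61374
Parallel (B4 and [0.61374]): 1 − (1 − 0.91400)(1 − 0.61374) = 0.96678
Series ([0.99552] and [0.96678]): 0.99552 × 0.96678 = 0.962

0.962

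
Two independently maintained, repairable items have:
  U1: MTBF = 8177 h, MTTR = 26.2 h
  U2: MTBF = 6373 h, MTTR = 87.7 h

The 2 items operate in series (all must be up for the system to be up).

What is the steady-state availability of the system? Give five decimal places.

A(U1) = MTBF/(MTBF+MTTR) = 8177/(8177+26.2) = 0.996806
A(U2) = MTBF/(MTBF+MTTR) = 6373/(6373+87.7) = 0.986426
Series availability: 0.996806 × 0.986426 = 0.98328

0.98328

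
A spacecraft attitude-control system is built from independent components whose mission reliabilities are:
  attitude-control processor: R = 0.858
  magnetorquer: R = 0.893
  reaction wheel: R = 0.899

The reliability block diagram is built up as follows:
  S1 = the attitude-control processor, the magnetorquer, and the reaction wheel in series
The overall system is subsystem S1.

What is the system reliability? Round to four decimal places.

Series (attitude-control processor, magnetorquer, and reaction wheel): 0.858000 × 0.893000 × 0.899000 = 0.6888

0.6888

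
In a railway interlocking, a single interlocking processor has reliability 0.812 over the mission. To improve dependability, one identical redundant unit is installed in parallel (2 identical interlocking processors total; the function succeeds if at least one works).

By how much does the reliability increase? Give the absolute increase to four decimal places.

0.1527

R_before = 0.812
R_after = 1 − (1 − 0.812)^2 = 0.9647
ΔR = 0.9647 − 0.812 = 0.1527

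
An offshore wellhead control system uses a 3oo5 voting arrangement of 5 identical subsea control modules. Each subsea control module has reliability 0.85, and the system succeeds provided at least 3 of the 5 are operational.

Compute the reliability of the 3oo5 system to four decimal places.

R = Σ_{i=3}^{5} C(5,i) p^i (1−p)^{5−i} with p = 0.85
C(5,3)·0.85^3·0.15^2 = 0.138178
C(5,4)·0.85^4·0.15^1 = 0.391505
C(5,5)·0.85^5·0.15^0 = 0.443705
Sum = 0.9734

0.9734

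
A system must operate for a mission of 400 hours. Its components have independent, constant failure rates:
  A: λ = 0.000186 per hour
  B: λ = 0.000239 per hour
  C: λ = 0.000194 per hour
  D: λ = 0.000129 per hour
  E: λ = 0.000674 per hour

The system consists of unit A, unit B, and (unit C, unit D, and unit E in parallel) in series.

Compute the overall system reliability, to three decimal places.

R(A) = exp(−0.000186 × 400) = 0.92830
R(B) = exp(−0.000239 × 400) = 0.90883
R(C) = exp(−0.000194 × 400) = 0.92533
R(D) = exp(−0.000129 × 400) = 0.94971
R(E) = exp(−0.000674 × 400) = 0.76368
Parallel (C, D, and E): 1 − (1 − 0.92533)(1 − 0.94971)(1 − 0.76368) = 0.99911
Series (A, B, and [0.99911]): 0.92830 × 0.90883 × 0.99911 = 0.843

0.843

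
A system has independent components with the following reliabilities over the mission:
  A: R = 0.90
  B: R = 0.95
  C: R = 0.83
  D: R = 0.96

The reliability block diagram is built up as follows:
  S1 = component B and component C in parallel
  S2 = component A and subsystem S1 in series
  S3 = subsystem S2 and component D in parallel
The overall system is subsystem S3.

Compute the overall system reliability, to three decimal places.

0.996

Parallel (B and C): 1 − (1 − 0.95000)(1 − 0.83000) = 0.99150
Series (A and [0.99150]): 0.90000 × 0.99150 = 0.89235
Parallel ([0.89235] and D): 1 − (1 − 0.89235)(1 − 0.96000) = 0.996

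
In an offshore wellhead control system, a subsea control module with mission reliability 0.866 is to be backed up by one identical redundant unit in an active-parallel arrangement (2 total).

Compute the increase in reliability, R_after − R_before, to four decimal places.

R_before = 0.866
R_after = 1 − (1 − 0.866)^2 = 0.9820
ΔR = 0.9820 − 0.866 = 0.1160

0.1160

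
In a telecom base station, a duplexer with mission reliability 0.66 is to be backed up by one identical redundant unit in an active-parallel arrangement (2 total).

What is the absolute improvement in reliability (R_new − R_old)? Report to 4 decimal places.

R_before = 0.66
R_after = 1 − (1 − 0.66)^2 = 0.8844
ΔR = 0.8844 − 0.66 = 0.2244

0.2244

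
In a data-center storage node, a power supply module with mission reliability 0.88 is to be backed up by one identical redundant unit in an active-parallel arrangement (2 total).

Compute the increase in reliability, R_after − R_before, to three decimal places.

0.106

R_before = 0.88
R_after = 1 − (1 − 0.88)^2 = 0.986
ΔR = 0.986 − 0.88 = 0.106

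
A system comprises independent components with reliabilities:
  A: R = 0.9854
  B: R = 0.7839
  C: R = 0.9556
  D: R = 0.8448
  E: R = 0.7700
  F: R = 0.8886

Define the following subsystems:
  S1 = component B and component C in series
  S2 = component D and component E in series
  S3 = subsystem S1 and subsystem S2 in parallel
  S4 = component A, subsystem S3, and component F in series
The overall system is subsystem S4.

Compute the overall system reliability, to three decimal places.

Series (B and C): 0.78390 × 0.95560 = 0.74909
Series (D and E): 0.84480 × 0.77000 = 0.65050
Parallel ([0.74909] and [0.65050]): 1 − (1 − 0.74909)(1 − 0.65050) = 0.91231
Series (A, [0.91231], and F): 0.98540 × 0.91231 × 0.88860 = 0.799

0.799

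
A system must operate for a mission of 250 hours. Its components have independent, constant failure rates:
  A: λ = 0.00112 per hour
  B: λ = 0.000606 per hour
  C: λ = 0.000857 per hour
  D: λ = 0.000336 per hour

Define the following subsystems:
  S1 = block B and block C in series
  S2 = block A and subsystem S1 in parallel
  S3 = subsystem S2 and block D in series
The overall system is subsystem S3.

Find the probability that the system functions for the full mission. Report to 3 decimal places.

0.851

R(A) = exp(−0.00112 × 250) = 0.75578
R(B) = exp(−0.000606 × 250) = 0.85942
R(C) = exp(−0.000857 × 250) = 0.80715
R(D) = exp(−0.000336 × 250) = 0.91943
Series (B and C): 0.85942 × 0.80715 = 0.69368
Parallel (A and [0.69368]): 1 − (1 − 0.75578)(1 − 0.69368) = 0.92519
Series ([0.92519] and D): 0.92519 × 0.91943 = 0.851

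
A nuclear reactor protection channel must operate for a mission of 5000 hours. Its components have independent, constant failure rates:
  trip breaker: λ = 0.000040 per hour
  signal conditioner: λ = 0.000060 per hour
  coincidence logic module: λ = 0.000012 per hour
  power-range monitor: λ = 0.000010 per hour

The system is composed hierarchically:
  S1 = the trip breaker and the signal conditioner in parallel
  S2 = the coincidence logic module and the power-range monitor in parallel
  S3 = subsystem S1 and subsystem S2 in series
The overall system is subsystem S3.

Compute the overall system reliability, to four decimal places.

R(trip breaker) = exp(−0.000040 × 5000) = 0.818731
R(signal conditioner) = exp(−0.000060 × 5000) = 0.740818
R(coincidence logic module) = exp(−0.000012 × 5000) = 0.941765
R(power-range monitor) = exp(−0.000010 × 5000) = 0.951229
Parallel (trip breaker and signal conditioner): 1 − (1 − 0.818731)(1 − 0.740818) = 0.953018
Parallel (coincidence logic module and power-range monitor): 1 − (1 − 0.941765)(1 − 0.951229) = 0.997160
Series ([0.953018] and [0.997160]): 0.953018 × 0.997160 = 0.9503

0.9503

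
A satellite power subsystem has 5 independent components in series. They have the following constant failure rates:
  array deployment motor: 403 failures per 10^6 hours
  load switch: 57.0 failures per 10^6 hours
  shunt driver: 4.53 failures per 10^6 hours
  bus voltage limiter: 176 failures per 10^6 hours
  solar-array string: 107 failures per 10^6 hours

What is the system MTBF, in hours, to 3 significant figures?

1340

Series of exponential components: λ_sys = Σ λ_i
λ_sys = 0.000403 + 0.0000570 + 0.00000453 + 0.000176 + 0.000107 = 7.4753e-04 /h
MTBF = 1 / λ_sys = 1340 h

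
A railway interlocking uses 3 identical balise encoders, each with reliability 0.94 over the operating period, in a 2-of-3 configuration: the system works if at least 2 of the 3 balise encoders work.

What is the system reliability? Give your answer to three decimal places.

R = Σ_{i=2}^{3} C(3,i) p^i (1−p)^{3−i} with p = 0.94
C(3,2)·0.94^2·0.06^1 = 0.15905
C(3,3)·0.94^3·0.06^0 = 0.83058
Sum = 0.990

0.990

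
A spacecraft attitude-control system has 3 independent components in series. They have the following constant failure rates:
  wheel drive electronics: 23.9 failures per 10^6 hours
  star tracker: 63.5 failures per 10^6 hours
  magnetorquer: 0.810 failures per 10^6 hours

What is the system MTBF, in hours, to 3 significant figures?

11300

Series of exponential components: λ_sys = Σ λ_i
λ_sys = 0.0000239 + 0.0000635 + 0.000000810 = 8.8210e-05 /h
MTBF = 1 / λ_sys = 11300 h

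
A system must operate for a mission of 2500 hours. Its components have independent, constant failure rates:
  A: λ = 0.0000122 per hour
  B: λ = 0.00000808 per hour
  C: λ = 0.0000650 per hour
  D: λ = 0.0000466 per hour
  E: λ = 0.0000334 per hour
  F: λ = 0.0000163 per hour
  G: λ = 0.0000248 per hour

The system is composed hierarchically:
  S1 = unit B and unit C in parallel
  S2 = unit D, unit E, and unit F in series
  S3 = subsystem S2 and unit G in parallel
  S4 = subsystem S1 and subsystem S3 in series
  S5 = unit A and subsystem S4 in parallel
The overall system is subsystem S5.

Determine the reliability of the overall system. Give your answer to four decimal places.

0.9995

R(A) = exp(−0.0000122 × 2500) = 0.969960
R(B) = exp(−0.00000808 × 2500) = 0.980003
R(C) = exp(−0.0000650 × 2500) = 0.850016
R(D) = exp(−0.0000466 × 2500) = 0.890030
R(E) = exp(−0.0000334 × 2500) = 0.919891
R(F) = exp(−0.0000163 × 2500) = 0.960069
R(G) = exp(−0.0000248 × 2500) = 0.939883
Parallel (B and C): 1 − (1 − 0.980003)(1 − 0.850016) = 0.997001
Series (D, E, and F): 0.890030 × 0.919891 × 0.960069 = 0.786038
Parallel ([0.786038] and G): 1 − (1 − 0.786038)(1 − 0.939883) = 0.987137
Series ([0.997001] and [0.987137]): 0.997001 × 0.987137 = 0.984177
Parallel (A and [0.984177]): 1 − (1 − 0.969960)(1 − 0.984177) = 0.9995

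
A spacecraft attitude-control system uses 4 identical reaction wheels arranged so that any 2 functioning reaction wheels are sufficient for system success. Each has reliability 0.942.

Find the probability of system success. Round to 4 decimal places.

0.9993

R = Σ_{i=2}^{4} C(4,i) p^i (1−p)^{4−i} with p = 0.942
C(4,2)·0.942^2·0.058^2 = 0.017911
C(4,3)·0.942^3·0.058^1 = 0.193928
C(4,4)·0.942^4·0.058^0 = 0.787415
Sum = 0.9993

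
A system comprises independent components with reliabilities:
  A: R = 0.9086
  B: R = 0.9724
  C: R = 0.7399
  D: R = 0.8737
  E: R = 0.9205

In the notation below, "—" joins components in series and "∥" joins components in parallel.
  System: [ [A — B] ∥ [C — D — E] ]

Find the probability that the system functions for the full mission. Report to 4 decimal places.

Series (A and B): 0.908600 × 0.972400 = 0.883523
Series (C, D, and E): 0.739900 × 0.873700 × 0.920500 = 0.595058
Parallel ([0.883523] and [0.595058]): 1 − (1 − 0.883523)(1 − 0.595058) = 0.9528

0.9528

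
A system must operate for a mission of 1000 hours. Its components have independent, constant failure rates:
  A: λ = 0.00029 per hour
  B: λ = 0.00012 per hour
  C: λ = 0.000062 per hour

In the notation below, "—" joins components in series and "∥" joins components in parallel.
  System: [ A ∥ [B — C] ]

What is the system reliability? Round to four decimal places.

0.9581

R(A) = exp(−0.00029 × 1000) = 0.748264
R(B) = exp(−0.00012 × 1000) = 0.886920
R(C) = exp(−0.000062 × 1000) = 0.939883
Series (B and C): 0.886920 × 0.939883 = 0.833601
Parallel (A and [0.833601]): 1 − (1 − 0.748264)(1 − 0.833601) = 0.9581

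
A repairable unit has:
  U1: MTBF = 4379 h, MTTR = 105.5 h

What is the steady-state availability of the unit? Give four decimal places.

0.9765

A(U1) = MTBF/(MTBF+MTTR) = 4379/(4379+105.5) = 0.9765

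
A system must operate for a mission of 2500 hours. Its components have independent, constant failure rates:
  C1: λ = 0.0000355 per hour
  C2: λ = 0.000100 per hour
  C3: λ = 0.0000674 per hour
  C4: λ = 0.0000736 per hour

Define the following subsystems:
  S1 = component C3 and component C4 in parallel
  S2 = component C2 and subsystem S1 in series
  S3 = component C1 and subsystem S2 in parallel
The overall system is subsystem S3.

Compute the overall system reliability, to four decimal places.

0.9795

R(C1) = exp(−0.0000355 × 2500) = 0.915074
R(C2) = exp(−0.000100 × 2500) = 0.778801
R(C3) = exp(−0.0000674 × 2500) = 0.844931
R(C4) = exp(−0.0000736 × 2500) = 0.831936
Parallel (C3 and C4): 1 − (1 − 0.844931)(1 − 0.831936) = 0.973938
Series (C2 and [0.973938]): 0.778801 × 0.973938 = 0.758504
Parallel (C1 and [0.758504]): 1 − (1 − 0.915074)(1 − 0.758504) = 0.9795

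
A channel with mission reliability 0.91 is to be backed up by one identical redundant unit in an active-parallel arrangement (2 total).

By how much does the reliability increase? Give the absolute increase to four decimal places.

0.0819

R_before = 0.91
R_after = 1 − (1 − 0.91)^2 = 0.9919
ΔR = 0.9919 − 0.91 = 0.0819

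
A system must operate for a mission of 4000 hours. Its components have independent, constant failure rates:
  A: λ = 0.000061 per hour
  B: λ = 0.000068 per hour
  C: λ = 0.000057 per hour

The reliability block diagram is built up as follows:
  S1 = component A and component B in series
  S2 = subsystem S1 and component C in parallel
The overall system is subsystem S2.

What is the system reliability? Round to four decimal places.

R(A) = exp(−0.000061 × 4000) = 0.783488
R(B) = exp(−0.000068 × 4000) = 0.761854
R(C) = exp(−0.000057 × 4000) = 0.796124
Series (A and B): 0.783488 × 0.761854 = 0.596903
Parallel ([0.596903] and C): 1 − (1 − 0.596903)(1 − 0.796124) = 0.9178

0.9178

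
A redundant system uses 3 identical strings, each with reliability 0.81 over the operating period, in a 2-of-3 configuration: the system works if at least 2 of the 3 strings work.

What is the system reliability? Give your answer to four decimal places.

0.9054

R = Σ_{i=2}^{3} C(3,i) p^i (1−p)^{3−i} with p = 0.81
C(3,2)·0.81^2·0.19^1 = 0.373977
C(3,3)·0.81^3·0.19^0 = 0.531441
Sum = 0.9054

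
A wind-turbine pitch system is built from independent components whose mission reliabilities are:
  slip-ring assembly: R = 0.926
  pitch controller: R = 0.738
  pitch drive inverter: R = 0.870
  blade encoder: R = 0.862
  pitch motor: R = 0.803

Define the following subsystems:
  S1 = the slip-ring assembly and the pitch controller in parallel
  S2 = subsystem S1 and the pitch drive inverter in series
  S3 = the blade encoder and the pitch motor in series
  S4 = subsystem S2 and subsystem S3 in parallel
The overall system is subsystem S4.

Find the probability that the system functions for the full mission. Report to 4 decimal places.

Parallel (slip-ring assembly and pitch controller): 1 − (1 − 0.926000)(1 − 0.738000) = 0.980612
Series ([0.980612] and pitch drive inverter): 0.980612 × 0.870000 = 0.853132
Series (blade encoder and pitch motor): 0.862000 × 0.803000 = 0.692186
Parallel ([0.853132] and [0.692186]): 1 − (1 − 0.853132)(1 − 0.692186) = 0.9548

0.9548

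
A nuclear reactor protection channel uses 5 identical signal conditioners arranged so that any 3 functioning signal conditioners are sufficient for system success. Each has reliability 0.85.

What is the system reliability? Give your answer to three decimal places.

R = Σ_{i=3}^{5} C(5,i) p^i (1−p)^{5−i} with p = 0.85
C(5,3)·0.85^3·0.15^2 = 0.13818
C(5,4)·0.85^4·0.15^1 = 0.39150
C(5,5)·0.85^5·0.15^0 = 0.44371
Sum = 0.973

0.973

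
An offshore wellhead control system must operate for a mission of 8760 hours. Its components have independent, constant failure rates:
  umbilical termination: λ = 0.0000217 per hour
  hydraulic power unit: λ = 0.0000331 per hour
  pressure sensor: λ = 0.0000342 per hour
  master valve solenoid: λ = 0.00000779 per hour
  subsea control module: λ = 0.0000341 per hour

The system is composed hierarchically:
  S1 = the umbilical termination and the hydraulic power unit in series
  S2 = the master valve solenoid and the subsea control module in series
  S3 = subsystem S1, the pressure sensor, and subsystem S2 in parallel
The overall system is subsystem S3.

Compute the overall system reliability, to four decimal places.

0.9697

R(umbilical termination) = exp(−0.0000217 × 8760) = 0.826883
R(hydraulic power unit) = exp(−0.0000331 × 8760) = 0.748296
R(pressure sensor) = exp(−0.0000342 × 8760) = 0.741121
R(master valve solenoid) = exp(−0.00000779 × 8760) = 0.934036
R(subsea control module) = exp(−0.0000341 × 8760) = 0.741770
Series (umbilical termination and hydraulic power unit): 0.826883 × 0.748296 = 0.618753
Series (master valve solenoid and subsea control module): 0.934036 × 0.741770 = 0.692840
Parallel ([0.618753], pressure sensor, and [0.692840]): 1 − (1 − 0.618753)(1 − 0.741121)(1 − 0.692840) = 0.9697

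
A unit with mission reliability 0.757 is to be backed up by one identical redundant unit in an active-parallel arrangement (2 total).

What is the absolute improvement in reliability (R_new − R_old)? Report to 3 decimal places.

0.184

R_before = 0.757
R_after = 1 − (1 − 0.757)^2 = 0.941
ΔR = 0.941 − 0.757 = 0.184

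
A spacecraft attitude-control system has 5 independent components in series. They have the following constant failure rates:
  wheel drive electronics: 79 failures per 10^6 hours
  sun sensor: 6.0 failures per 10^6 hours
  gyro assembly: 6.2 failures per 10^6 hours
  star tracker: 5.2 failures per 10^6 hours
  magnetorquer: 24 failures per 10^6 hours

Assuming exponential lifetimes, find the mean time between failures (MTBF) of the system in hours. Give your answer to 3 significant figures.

Series of exponential components: λ_sys = Σ λ_i
λ_sys = 0.000079 + 0.0000060 + 0.0000062 + 0.0000052 + 0.000024 = 1.2040e-04 /h
MTBF = 1 / λ_sys = 8310 h

8310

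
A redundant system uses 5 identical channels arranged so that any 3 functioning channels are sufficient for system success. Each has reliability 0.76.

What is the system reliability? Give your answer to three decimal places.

R = Σ_{i=3}^{5} C(5,i) p^i (1−p)^{5−i} with p = 0.76
C(5,3)·0.76^3·0.24^2 = 0.25285
C(5,4)·0.76^4·0.24^1 = 0.40035
C(5,5)·0.76^5·0.24^0 = 0.25355
Sum = 0.907

0.907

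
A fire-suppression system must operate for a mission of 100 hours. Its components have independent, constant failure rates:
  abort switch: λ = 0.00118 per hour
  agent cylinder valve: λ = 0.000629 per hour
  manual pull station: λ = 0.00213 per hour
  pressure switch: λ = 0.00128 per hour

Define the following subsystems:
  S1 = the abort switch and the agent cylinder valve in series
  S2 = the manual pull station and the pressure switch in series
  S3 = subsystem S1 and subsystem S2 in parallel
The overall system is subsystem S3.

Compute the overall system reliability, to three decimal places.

0.952

R(abort switch) = exp(−0.00118 × 100) = 0.88870
R(agent cylinder valve) = exp(−0.000629 × 100) = 0.93904
R(manual pull station) = exp(−0.00213 × 100) = 0.80816
R(pressure switch) = exp(−0.00128 × 100) = 0.87985
Series (abort switch and agent cylinder valve): 0.88870 × 0.93904 = 0.83452
Series (manual pull station and pressure switch): 0.80816 × 0.87985 = 0.71106
Parallel ([0.83452] and [0.71106]): 1 − (1 − 0.83452)(1 − 0.71106) = 0.952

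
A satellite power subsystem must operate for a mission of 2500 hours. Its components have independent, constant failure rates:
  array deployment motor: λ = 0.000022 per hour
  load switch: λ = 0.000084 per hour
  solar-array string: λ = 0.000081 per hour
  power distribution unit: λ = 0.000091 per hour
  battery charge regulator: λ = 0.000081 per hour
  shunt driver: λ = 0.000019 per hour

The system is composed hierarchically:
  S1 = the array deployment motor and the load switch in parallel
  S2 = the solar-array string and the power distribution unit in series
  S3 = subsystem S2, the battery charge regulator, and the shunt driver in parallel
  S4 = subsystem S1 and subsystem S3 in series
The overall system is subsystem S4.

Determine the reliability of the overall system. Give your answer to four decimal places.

R(array deployment motor) = exp(−0.000022 × 2500) = 0.946485
R(load switch) = exp(−0.000084 × 2500) = 0.810584
R(solar-array string) = exp(−0.000081 × 2500) = 0.816686
R(power distribution unit) = exp(−0.000091 × 2500) = 0.796522
R(battery charge regulator) = exp(−0.000081 × 2500) = 0.816686
R(shunt driver) = exp(−0.000019 × 2500) = 0.953610
Parallel (array deployment motor and load switch): 1 − (1 − 0.946485)(1 − 0.810584) = 0.989863
Series (solar-array string and power distribution unit): 0.816686 × 0.796522 = 0.650508
Parallel ([0.650508], battery charge regulator, and shunt driver): 1 − (1 − 0.650508)(1 − 0.816686)(1 − 0.953610) = 0.997028
Series ([0.989863] and [0.997028]): 0.989863 × 0.997028 = 0.9869

0.9869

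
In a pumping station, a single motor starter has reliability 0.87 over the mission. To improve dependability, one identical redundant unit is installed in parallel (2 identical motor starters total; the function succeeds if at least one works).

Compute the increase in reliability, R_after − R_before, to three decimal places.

R_before = 0.87
R_after = 1 − (1 − 0.87)^2 = 0.983
ΔR = 0.983 − 0.87 = 0.113

0.113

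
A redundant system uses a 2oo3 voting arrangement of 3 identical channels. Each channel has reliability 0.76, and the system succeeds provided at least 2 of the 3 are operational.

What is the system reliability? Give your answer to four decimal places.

0.8548

R = Σ_{i=2}^{3} C(3,i) p^i (1−p)^{3−i} with p = 0.76
C(3,2)·0.76^2·0.24^1 = 0.415872
C(3,3)·0.76^3·0.24^0 = 0.438976
Sum = 0.8548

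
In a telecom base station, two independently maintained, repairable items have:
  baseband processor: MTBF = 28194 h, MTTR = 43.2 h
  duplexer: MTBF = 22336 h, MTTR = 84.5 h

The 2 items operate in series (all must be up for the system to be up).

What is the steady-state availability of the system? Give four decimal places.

A(baseband processor) = MTBF/(MTBF+MTTR) = 28194/(28194+43.2) = 0.998470
A(duplexer) = MTBF/(MTBF+MTTR) = 22336/(22336+84.5) = 0.996231
Series availability: 0.998470 × 0.996231 = 0.9947

0.9947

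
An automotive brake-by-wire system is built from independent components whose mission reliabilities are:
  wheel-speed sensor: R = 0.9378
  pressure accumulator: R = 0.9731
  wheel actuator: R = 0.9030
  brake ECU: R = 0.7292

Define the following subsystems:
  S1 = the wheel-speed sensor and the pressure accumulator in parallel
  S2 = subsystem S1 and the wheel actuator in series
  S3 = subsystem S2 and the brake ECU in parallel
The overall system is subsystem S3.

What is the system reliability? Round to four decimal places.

Parallel (wheel-speed sensor and pressure accumulator): 1 − (1 − 0.937800)(1 − 0.973100) = 0.998327
Series ([0.998327] and wheel actuator): 0.998327 × 0.903000 = 0.901489
Parallel ([0.901489] and brake ECU): 1 − (1 − 0.901489)(1 − 0.729200) = 0.9733

0.9733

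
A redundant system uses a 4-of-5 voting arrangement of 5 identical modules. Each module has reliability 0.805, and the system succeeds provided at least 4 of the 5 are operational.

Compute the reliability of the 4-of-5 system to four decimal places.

0.7475

R = Σ_{i=4}^{5} C(5,i) p^i (1−p)^{5−i} with p = 0.805
C(5,4)·0.805^4·0.195^1 = 0.409438
C(5,5)·0.805^5·0.195^0 = 0.338049
Sum = 0.7475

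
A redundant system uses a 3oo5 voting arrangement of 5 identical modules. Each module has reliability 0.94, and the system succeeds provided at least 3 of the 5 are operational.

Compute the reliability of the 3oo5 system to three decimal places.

0.998

R = Σ_{i=3}^{5} C(5,i) p^i (1−p)^{5−i} with p = 0.94
C(5,3)·0.94^3·0.06^2 = 0.02990
C(5,4)·0.94^4·0.06^1 = 0.23422
C(5,5)·0.94^5·0.06^0 = 0.73390
Sum = 0.998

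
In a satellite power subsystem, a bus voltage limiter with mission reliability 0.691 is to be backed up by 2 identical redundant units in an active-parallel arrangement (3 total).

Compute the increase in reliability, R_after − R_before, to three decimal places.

0.279

R_before = 0.691
R_after = 1 − (1 − 0.691)^3 = 0.970
ΔR = 0.970 − 0.691 = 0.279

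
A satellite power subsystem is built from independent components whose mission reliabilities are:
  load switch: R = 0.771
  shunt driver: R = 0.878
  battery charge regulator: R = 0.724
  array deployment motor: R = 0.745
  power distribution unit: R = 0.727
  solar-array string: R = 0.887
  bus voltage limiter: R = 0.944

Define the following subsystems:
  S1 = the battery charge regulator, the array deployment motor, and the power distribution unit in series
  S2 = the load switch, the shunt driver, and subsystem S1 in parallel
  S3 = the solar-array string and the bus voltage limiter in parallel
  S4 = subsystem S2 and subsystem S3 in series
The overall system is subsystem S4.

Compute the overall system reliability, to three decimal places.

Series (battery charge regulator, array deployment motor, and power distribution unit): 0.72400 × 0.74500 × 0.72700 = 0.39213
Parallel (load switch, shunt driver, and [0.39213]): 1 − (1 − 0.77100)(1 − 0.87800)(1 − 0.39213) = 0.98302
Parallel (solar-array string and bus voltage limiter): 1 − (1 − 0.88700)(1 − 0.94400) = 0.99367
Series ([0.98302] and [0.99367]): 0.98302 × 0.99367 = 0.977

0.977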